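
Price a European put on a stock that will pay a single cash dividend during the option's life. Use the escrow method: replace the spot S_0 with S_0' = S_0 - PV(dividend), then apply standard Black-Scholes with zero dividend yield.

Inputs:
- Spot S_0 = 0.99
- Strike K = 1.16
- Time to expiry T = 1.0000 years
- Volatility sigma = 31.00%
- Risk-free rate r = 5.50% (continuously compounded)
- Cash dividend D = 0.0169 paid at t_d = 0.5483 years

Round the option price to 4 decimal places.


Answer: Price = 0.1991

Derivation:
PV(D) = D * exp(-r * t_d) = 0.0169 * 0.97029367 = 0.01639796
S_0' = S_0 - PV(D) = 0.9900 - 0.01639796 = 0.97360204
d1 = (ln(S_0'/K) + (r + sigma^2/2)*T) / (sigma*sqrt(T)) = -0.23265371
d2 = d1 - sigma*sqrt(T) = -0.54265371
exp(-rT) = 0.94648515
N(-d1) = 0.59198484; N(-d2) = 0.70631587
P = K * exp(-rT) * N(-d2) - S_0' * N(-d1) = 1.1600 * 0.94648515 * 0.70631587 - 0.97360204 * 0.59198484 = 0.1991


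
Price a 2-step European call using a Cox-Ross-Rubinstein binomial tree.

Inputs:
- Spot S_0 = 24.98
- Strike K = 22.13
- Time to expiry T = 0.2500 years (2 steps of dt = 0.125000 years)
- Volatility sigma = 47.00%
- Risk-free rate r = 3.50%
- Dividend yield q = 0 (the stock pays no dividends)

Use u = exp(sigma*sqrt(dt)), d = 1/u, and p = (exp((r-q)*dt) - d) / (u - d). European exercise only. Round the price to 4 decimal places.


Answer: Price = V(0,0) = 4.2085

Derivation:
dt = T/N = 0.125000
u = exp(sigma*sqrt(dt)) = 1.180774; d = 1/u = 0.846902
p = (exp((r-q)*dt) - d) / (u - d) = 0.471685
Discount per step: exp(-r*dt) = 0.995635
Stock lattice S(k, i) with i counting down-moves:
  k=0: S(0,0) = 24.9800
  k=1: S(1,0) = 29.4957; S(1,1) = 21.1556
  k=2: S(2,0) = 34.8278; S(2,1) = 24.9800; S(2,2) = 17.9167
Terminal payoffs V(N, i) = max(S_T - K, 0):
  V(2,0) = 12.697792; V(2,1) = 2.850000; V(2,2) = 0.000000
Backward induction: V(k, i) = exp(-r*dt) * [p * V(k+1, i) + (1-p) * V(k+1, i+1)].
  V(1,0) = exp(-r*dt) * [p*12.697792 + (1-p)*2.850000] = 7.462340
  V(1,1) = exp(-r*dt) * [p*2.850000 + (1-p)*0.000000] = 1.338435
  V(0,0) = exp(-r*dt) * [p*7.462340 + (1-p)*1.338435] = 4.208538


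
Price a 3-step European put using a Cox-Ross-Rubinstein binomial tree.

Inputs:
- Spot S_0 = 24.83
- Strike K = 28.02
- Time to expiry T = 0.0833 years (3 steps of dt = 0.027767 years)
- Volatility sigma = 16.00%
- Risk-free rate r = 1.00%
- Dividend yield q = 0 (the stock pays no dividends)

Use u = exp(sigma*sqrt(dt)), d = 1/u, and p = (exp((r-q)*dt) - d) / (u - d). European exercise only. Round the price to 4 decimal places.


Answer: Price = V(0,0) = 3.1667

Derivation:
dt = T/N = 0.027767
u = exp(sigma*sqrt(dt)) = 1.027020; d = 1/u = 0.973691
p = (exp((r-q)*dt) - d) / (u - d) = 0.498542
Discount per step: exp(-r*dt) = 0.999722
Stock lattice S(k, i) with i counting down-moves:
  k=0: S(0,0) = 24.8300
  k=1: S(1,0) = 25.5009; S(1,1) = 24.1767
  k=2: S(2,0) = 26.1899; S(2,1) = 24.8300; S(2,2) = 23.5407
  k=3: S(3,0) = 26.8976; S(3,1) = 25.5009; S(3,2) = 24.1767; S(3,3) = 22.9213
Terminal payoffs V(N, i) = max(K - S_T, 0):
  V(3,0) = 1.122413; V(3,1) = 2.519095; V(3,2) = 3.843254; V(3,3) = 5.098654
Backward induction: V(k, i) = exp(-r*dt) * [p * V(k+1, i) + (1-p) * V(k+1, i+1)].
  V(2,0) = exp(-r*dt) * [p*1.122413 + (1-p)*2.519095] = 1.822284
  V(2,1) = exp(-r*dt) * [p*2.519095 + (1-p)*3.843254] = 3.182221
  V(2,2) = exp(-r*dt) * [p*3.843254 + (1-p)*5.098654] = 4.471542
  V(1,0) = exp(-r*dt) * [p*1.822284 + (1-p)*3.182221] = 2.503539
  V(1,1) = exp(-r*dt) * [p*3.182221 + (1-p)*4.471542] = 3.827698
  V(0,0) = exp(-r*dt) * [p*2.503539 + (1-p)*3.827698] = 3.166669


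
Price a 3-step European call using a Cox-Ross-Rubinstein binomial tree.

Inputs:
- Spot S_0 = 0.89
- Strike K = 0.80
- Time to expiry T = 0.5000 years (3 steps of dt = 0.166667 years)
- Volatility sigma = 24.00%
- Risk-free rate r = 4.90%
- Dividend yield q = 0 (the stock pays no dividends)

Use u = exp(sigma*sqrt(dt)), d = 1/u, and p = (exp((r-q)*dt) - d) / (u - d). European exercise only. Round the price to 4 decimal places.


dt = T/N = 0.166667
u = exp(sigma*sqrt(dt)) = 1.102940; d = 1/u = 0.906667
p = (exp((r-q)*dt) - d) / (u - d) = 0.517304
Discount per step: exp(-r*dt) = 0.991867
Stock lattice S(k, i) with i counting down-moves:
  k=0: S(0,0) = 0.8900
  k=1: S(1,0) = 0.9816; S(1,1) = 0.8069
  k=2: S(2,0) = 1.0827; S(2,1) = 0.8900; S(2,2) = 0.7316
  k=3: S(3,0) = 1.1941; S(3,1) = 0.9816; S(3,2) = 0.8069; S(3,3) = 0.6633
Terminal payoffs V(N, i) = max(S_T - K, 0):
  V(3,0) = 0.394115; V(3,1) = 0.181617; V(3,2) = 0.006934; V(3,3) = 0.000000
Backward induction: V(k, i) = exp(-r*dt) * [p * V(k+1, i) + (1-p) * V(k+1, i+1)].
  V(2,0) = exp(-r*dt) * [p*0.394115 + (1-p)*0.181617] = 0.289171
  V(2,1) = exp(-r*dt) * [p*0.181617 + (1-p)*0.006934] = 0.096507
  V(2,2) = exp(-r*dt) * [p*0.006934 + (1-p)*0.000000] = 0.003558
  V(1,0) = exp(-r*dt) * [p*0.289171 + (1-p)*0.096507] = 0.194577
  V(1,1) = exp(-r*dt) * [p*0.096507 + (1-p)*0.003558] = 0.051221
  V(0,0) = exp(-r*dt) * [p*0.194577 + (1-p)*0.051221] = 0.124360

Answer: Price = V(0,0) = 0.1244


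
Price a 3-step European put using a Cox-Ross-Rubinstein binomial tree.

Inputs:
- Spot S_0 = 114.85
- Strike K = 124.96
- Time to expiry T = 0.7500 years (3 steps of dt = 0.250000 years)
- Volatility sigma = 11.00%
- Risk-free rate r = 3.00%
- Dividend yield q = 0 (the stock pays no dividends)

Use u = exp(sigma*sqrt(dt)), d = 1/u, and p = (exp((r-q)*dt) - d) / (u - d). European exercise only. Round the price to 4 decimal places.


dt = T/N = 0.250000
u = exp(sigma*sqrt(dt)) = 1.056541; d = 1/u = 0.946485
p = (exp((r-q)*dt) - d) / (u - d) = 0.554657
Discount per step: exp(-r*dt) = 0.992528
Stock lattice S(k, i) with i counting down-moves:
  k=0: S(0,0) = 114.8500
  k=1: S(1,0) = 121.3437; S(1,1) = 108.7038
  k=2: S(2,0) = 128.2045; S(2,1) = 114.8500; S(2,2) = 102.8866
  k=3: S(3,0) = 135.4533; S(3,1) = 121.3437; S(3,2) = 108.7038; S(3,3) = 97.3806
Terminal payoffs V(N, i) = max(K - S_T, 0):
  V(3,0) = 0.000000; V(3,1) = 3.616310; V(3,2) = 16.256181; V(3,3) = 27.579408
Backward induction: V(k, i) = exp(-r*dt) * [p * V(k+1, i) + (1-p) * V(k+1, i+1)].
  V(2,0) = exp(-r*dt) * [p*0.000000 + (1-p)*3.616310] = 1.598465
  V(2,1) = exp(-r*dt) * [p*3.616310 + (1-p)*16.256181] = 9.176306
  V(2,2) = exp(-r*dt) * [p*16.256181 + (1-p)*27.579408] = 21.139755
  V(1,0) = exp(-r*dt) * [p*1.598465 + (1-p)*9.176306] = 4.936043
  V(1,1) = exp(-r*dt) * [p*9.176306 + (1-p)*21.139755] = 14.395769
  V(0,0) = exp(-r*dt) * [p*4.936043 + (1-p)*14.395769] = 9.080505

Answer: Price = V(0,0) = 9.0805


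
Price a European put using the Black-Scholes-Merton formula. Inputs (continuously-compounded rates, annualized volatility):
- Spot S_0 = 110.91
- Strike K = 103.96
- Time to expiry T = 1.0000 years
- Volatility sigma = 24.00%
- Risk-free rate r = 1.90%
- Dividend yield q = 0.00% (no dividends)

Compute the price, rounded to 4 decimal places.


d1 = (ln(S/K) + (r - q + 0.5*sigma^2) * T) / (sigma * sqrt(T)) = 0.46880355
d2 = d1 - sigma * sqrt(T) = 0.22880355
exp(-rT) = 0.98117936; exp(-qT) = 1.00000000
P = K * exp(-rT) * N(-d2) - S_0 * exp(-qT) * N(-d1)
N(-d1) = 0.31960503; N(-d2) = 0.40951080
P = 103.9600 * 0.98117936 * 0.40951080 - 110.9100 * 1.00000000 * 0.31960503 = 6.3241

Answer: Price = 6.3241


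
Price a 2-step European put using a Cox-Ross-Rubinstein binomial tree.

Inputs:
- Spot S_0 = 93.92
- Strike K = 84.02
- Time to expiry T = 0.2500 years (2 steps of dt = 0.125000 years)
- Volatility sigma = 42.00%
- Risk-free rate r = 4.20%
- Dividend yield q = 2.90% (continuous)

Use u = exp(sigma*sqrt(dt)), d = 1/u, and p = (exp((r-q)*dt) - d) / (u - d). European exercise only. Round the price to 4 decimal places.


dt = T/N = 0.125000
u = exp(sigma*sqrt(dt)) = 1.160084; d = 1/u = 0.862007
p = (exp((r-q)*dt) - d) / (u - d) = 0.468401
Discount per step: exp(-r*dt) = 0.994764
Stock lattice S(k, i) with i counting down-moves:
  k=0: S(0,0) = 93.9200
  k=1: S(1,0) = 108.9551; S(1,1) = 80.9597
  k=2: S(2,0) = 126.3971; S(2,1) = 93.9200; S(2,2) = 69.7878
Terminal payoffs V(N, i) = max(K - S_T, 0):
  V(2,0) = 0.000000; V(2,1) = 0.000000; V(2,2) = 14.232249
Backward induction: V(k, i) = exp(-r*dt) * [p * V(k+1, i) + (1-p) * V(k+1, i+1)].
  V(1,0) = exp(-r*dt) * [p*0.000000 + (1-p)*0.000000] = 0.000000
  V(1,1) = exp(-r*dt) * [p*0.000000 + (1-p)*14.232249] = 7.526233
  V(0,0) = exp(-r*dt) * [p*0.000000 + (1-p)*7.526233] = 3.979988

Answer: Price = V(0,0) = 3.9800


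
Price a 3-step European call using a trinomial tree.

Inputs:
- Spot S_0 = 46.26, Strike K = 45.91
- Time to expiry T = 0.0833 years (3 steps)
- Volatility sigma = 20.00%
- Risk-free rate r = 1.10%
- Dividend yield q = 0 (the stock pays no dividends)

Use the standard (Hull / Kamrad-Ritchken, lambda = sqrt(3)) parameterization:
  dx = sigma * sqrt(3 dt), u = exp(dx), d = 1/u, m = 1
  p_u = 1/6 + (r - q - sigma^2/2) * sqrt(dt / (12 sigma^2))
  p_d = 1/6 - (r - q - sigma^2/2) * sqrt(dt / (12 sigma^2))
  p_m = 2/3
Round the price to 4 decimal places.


dt = T/N = 0.027767; dx = sigma*sqrt(3*dt) = 0.057723
u = exp(dx) = 1.059422; d = 1/u = 0.943911
p_u = 0.164502, p_m = 0.666667, p_d = 0.168831
Discount per step: exp(-r*dt) = 0.999695
Stock lattice S(k, j) with j the centered position index:
  k=0: S(0,+0) = 46.2600
  k=1: S(1,-1) = 43.6653; S(1,+0) = 46.2600; S(1,+1) = 49.0089
  k=2: S(2,-2) = 41.2162; S(2,-1) = 43.6653; S(2,+0) = 46.2600; S(2,+1) = 49.0089; S(2,+2) = 51.9211
  k=3: S(3,-3) = 38.9044; S(3,-2) = 41.2162; S(3,-1) = 43.6653; S(3,+0) = 46.2600; S(3,+1) = 49.0089; S(3,+2) = 51.9211; S(3,+3) = 55.0063
Terminal payoffs V(N, j) = max(S_T - K, 0):
  V(3,-3) = 0.000000; V(3,-2) = 0.000000; V(3,-1) = 0.000000; V(3,+0) = 0.350000; V(3,+1) = 3.098862; V(3,+2) = 6.011067; V(3,+3) = 9.096320
Backward induction: V(k, j) = exp(-r*dt) * [p_u * V(k+1, j+1) + p_m * V(k+1, j) + p_d * V(k+1, j-1)]
  V(2,-2) = exp(-r*dt) * [p_u*0.000000 + p_m*0.000000 + p_d*0.000000] = 0.000000
  V(2,-1) = exp(-r*dt) * [p_u*0.350000 + p_m*0.000000 + p_d*0.000000] = 0.057558
  V(2,+0) = exp(-r*dt) * [p_u*3.098862 + p_m*0.350000 + p_d*0.000000] = 0.742875
  V(2,+1) = exp(-r*dt) * [p_u*6.011067 + p_m*3.098862 + p_d*0.350000] = 3.112881
  V(2,+2) = exp(-r*dt) * [p_u*9.096320 + p_m*6.011067 + p_d*3.098862] = 6.025085
  V(1,-1) = exp(-r*dt) * [p_u*0.742875 + p_m*0.057558 + p_d*0.000000] = 0.160528
  V(1,+0) = exp(-r*dt) * [p_u*3.112881 + p_m*0.742875 + p_d*0.057558] = 1.016733
  V(1,+1) = exp(-r*dt) * [p_u*6.025085 + p_m*3.112881 + p_d*0.742875] = 3.190838
  V(0,+0) = exp(-r*dt) * [p_u*3.190838 + p_m*1.016733 + p_d*0.160528] = 1.229448

Answer: Price = V(0,0) = 1.2294


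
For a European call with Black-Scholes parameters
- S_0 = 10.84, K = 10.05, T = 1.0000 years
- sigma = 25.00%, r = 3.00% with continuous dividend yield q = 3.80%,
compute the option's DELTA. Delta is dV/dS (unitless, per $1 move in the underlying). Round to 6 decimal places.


d1 = 0.3956814460; d2 = 0.1456814460
phi(d1) = 0.3689034078; exp(-qT) = 0.9627129409; exp(-rT) = 0.9704455335
N(d1) = 0.6538299776
Delta = exp(-qT) * N(d1) = 0.9627129409 * 0.6538299776 = 0.629451

Answer: Delta = 0.629451


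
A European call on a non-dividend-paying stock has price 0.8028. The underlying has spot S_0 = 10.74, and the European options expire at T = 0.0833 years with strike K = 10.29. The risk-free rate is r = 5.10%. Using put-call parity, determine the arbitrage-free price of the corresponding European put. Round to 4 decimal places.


Put-call parity: C - P = S_0 * exp(-qT) - K * exp(-rT).
S_0 * exp(-qT) = 10.7400 * 1.00000000 = 10.74000000
K * exp(-rT) = 10.2900 * 0.99576071 = 10.24637772
P = C - S*exp(-qT) + K*exp(-rT)
P = 0.8028 - 10.74000000 + 10.24637772 = 0.3092

Answer: Put price = 0.3092


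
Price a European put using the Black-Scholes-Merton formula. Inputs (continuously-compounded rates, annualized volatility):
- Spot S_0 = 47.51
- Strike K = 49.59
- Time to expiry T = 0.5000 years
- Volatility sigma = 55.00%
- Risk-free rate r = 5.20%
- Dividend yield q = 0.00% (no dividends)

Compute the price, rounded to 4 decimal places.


Answer: Price = 7.7978

Derivation:
d1 = (ln(S/K) + (r - q + 0.5*sigma^2) * T) / (sigma * sqrt(T)) = 0.15113061
d2 = d1 - sigma * sqrt(T) = -0.23777812
exp(-rT) = 0.97433509; exp(-qT) = 1.00000000
P = K * exp(-rT) * N(-d2) - S_0 * exp(-qT) * N(-d1)
N(-d1) = 0.43993634; N(-d2) = 0.59397340
P = 49.5900 * 0.97433509 * 0.59397340 - 47.5100 * 1.00000000 * 0.43993634 = 7.7978


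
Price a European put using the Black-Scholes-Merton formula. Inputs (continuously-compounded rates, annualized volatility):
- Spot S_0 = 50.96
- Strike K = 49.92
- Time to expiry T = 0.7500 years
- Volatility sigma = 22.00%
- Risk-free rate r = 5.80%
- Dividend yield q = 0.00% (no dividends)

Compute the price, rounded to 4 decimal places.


d1 = (ln(S/K) + (r - q + 0.5*sigma^2) * T) / (sigma * sqrt(T)) = 0.43180177
d2 = d1 - sigma * sqrt(T) = 0.24127618
exp(-rT) = 0.95743255; exp(-qT) = 1.00000000
P = K * exp(-rT) * N(-d2) - S_0 * exp(-qT) * N(-d1)
N(-d1) = 0.33294275; N(-d2) = 0.40467053
P = 49.9200 * 0.95743255 * 0.40467053 - 50.9600 * 1.00000000 * 0.33294275 = 2.3745

Answer: Price = 2.3745


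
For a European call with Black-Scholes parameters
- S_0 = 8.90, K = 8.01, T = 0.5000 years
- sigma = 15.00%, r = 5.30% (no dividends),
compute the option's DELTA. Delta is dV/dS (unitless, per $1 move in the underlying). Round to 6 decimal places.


Answer: Delta = 0.902551

Derivation:
d1 = 1.2962258725; d2 = 1.1901598553
phi(d1) = 0.1722102286; exp(-qT) = 1.0000000000; exp(-rT) = 0.9738480438
N(d1) = 0.9025511608
Delta = exp(-qT) * N(d1) = 1.0000000000 * 0.9025511608 = 0.902551


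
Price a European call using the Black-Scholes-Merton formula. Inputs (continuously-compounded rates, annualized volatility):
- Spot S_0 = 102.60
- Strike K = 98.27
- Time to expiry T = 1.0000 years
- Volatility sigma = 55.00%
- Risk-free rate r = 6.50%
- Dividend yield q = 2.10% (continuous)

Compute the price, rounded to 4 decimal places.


d1 = (ln(S/K) + (r - q + 0.5*sigma^2) * T) / (sigma * sqrt(T)) = 0.43339844
d2 = d1 - sigma * sqrt(T) = -0.11660156
exp(-rT) = 0.93706746; exp(-qT) = 0.97921896
C = S_0 * exp(-qT) * N(d1) - K * exp(-rT) * N(d2)
N(d1) = 0.66763733; N(d2) = 0.45358790
C = 102.6000 * 0.97921896 * 0.66763733 - 98.2700 * 0.93706746 * 0.45358790 = 25.3072

Answer: Price = 25.3072


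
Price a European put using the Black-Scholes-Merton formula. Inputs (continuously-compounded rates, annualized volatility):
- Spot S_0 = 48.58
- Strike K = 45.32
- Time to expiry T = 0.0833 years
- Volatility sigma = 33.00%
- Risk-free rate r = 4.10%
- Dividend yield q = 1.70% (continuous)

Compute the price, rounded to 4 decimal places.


d1 = (ln(S/K) + (r - q + 0.5*sigma^2) * T) / (sigma * sqrt(T)) = 0.79793562
d2 = d1 - sigma * sqrt(T) = 0.70269188
exp(-rT) = 0.99659053; exp(-qT) = 0.99858490
P = K * exp(-rT) * N(-d2) - S_0 * exp(-qT) * N(-d1)
N(-d1) = 0.21245393; N(-d2) = 0.24112390
P = 45.3200 * 0.99659053 * 0.24112390 - 48.5800 * 0.99858490 * 0.21245393 = 0.5841

Answer: Price = 0.5841


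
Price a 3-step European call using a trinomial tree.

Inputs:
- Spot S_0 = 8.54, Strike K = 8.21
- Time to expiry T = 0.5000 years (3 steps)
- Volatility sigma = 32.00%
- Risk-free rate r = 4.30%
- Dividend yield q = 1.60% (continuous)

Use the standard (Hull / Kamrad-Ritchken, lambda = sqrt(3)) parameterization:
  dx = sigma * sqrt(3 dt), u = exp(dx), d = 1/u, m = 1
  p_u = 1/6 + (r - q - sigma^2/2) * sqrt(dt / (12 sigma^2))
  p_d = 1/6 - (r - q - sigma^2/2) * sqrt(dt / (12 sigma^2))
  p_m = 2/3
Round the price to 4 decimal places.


dt = T/N = 0.166667; dx = sigma*sqrt(3*dt) = 0.226274
u = exp(dx) = 1.253919; d = 1/u = 0.797499
p_u = 0.157754, p_m = 0.666667, p_d = 0.175579
Discount per step: exp(-r*dt) = 0.992859
Stock lattice S(k, j) with j the centered position index:
  k=0: S(0,+0) = 8.5400
  k=1: S(1,-1) = 6.8106; S(1,+0) = 8.5400; S(1,+1) = 10.7085
  k=2: S(2,-2) = 5.4315; S(2,-1) = 6.8106; S(2,+0) = 8.5400; S(2,+1) = 10.7085; S(2,+2) = 13.4276
  k=3: S(3,-3) = 4.3316; S(3,-2) = 5.4315; S(3,-1) = 6.8106; S(3,+0) = 8.5400; S(3,+1) = 10.7085; S(3,+2) = 13.4276; S(3,+3) = 16.8371
Terminal payoffs V(N, j) = max(S_T - K, 0):
  V(3,-3) = 0.000000; V(3,-2) = 0.000000; V(3,-1) = 0.000000; V(3,+0) = 0.330000; V(3,+1) = 2.498472; V(3,+2) = 5.217560; V(3,+3) = 8.627079
Backward induction: V(k, j) = exp(-r*dt) * [p_u * V(k+1, j+1) + p_m * V(k+1, j) + p_d * V(k+1, j-1)]
  V(2,-2) = exp(-r*dt) * [p_u*0.000000 + p_m*0.000000 + p_d*0.000000] = 0.000000
  V(2,-1) = exp(-r*dt) * [p_u*0.330000 + p_m*0.000000 + p_d*0.000000] = 0.051687
  V(2,+0) = exp(-r*dt) * [p_u*2.498472 + p_m*0.330000 + p_d*0.000000] = 0.609759
  V(2,+1) = exp(-r*dt) * [p_u*5.217560 + p_m*2.498472 + p_d*0.330000] = 2.528495
  V(2,+2) = exp(-r*dt) * [p_u*8.627079 + p_m*5.217560 + p_d*2.498472] = 5.240320
  V(1,-1) = exp(-r*dt) * [p_u*0.609759 + p_m*0.051687 + p_d*0.000000] = 0.129717
  V(1,+0) = exp(-r*dt) * [p_u*2.528495 + p_m*0.609759 + p_d*0.051687] = 0.808646
  V(1,+1) = exp(-r*dt) * [p_u*5.240320 + p_m*2.528495 + p_d*0.609759] = 2.600701
  V(0,+0) = exp(-r*dt) * [p_u*2.600701 + p_m*0.808646 + p_d*0.129717] = 0.965202

Answer: Price = V(0,0) = 0.9652


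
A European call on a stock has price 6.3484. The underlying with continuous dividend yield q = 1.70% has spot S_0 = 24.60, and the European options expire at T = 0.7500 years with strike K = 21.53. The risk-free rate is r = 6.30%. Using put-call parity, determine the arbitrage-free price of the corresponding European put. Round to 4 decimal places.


Put-call parity: C - P = S_0 * exp(-qT) - K * exp(-rT).
S_0 * exp(-qT) = 24.6000 * 0.98733094 = 24.28834105
K * exp(-rT) = 21.5300 * 0.95384891 = 20.53636694
P = C - S*exp(-qT) + K*exp(-rT)
P = 6.3484 - 24.28834105 + 20.53636694 = 2.5964

Answer: Put price = 2.5964


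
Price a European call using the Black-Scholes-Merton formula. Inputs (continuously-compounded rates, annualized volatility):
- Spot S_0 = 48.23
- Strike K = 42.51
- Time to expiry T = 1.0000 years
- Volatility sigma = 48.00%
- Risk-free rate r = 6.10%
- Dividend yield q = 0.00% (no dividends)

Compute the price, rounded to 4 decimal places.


d1 = (ln(S/K) + (r - q + 0.5*sigma^2) * T) / (sigma * sqrt(T)) = 0.63008727
d2 = d1 - sigma * sqrt(T) = 0.15008727
exp(-rT) = 0.94082324; exp(-qT) = 1.00000000
C = S_0 * exp(-qT) * N(d1) - K * exp(-rT) * N(d2)
N(d1) = 0.73568126; N(d2) = 0.55965212
C = 48.2300 * 1.00000000 * 0.73568126 - 42.5100 * 0.94082324 * 0.55965212 = 13.0990

Answer: Price = 13.0990


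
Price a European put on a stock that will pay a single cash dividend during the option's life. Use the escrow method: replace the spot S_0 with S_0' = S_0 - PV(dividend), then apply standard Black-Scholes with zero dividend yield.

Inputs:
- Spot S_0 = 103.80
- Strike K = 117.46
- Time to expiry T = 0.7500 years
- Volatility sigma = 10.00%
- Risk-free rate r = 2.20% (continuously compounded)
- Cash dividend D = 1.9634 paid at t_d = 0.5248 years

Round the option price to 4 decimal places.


Answer: Price = 13.9833

Derivation:
PV(D) = D * exp(-r * t_d) = 1.9634 * 0.98852079 = 1.94086173
S_0' = S_0 - PV(D) = 103.8000 - 1.94086173 = 101.85913827
d1 = (ln(S_0'/K) + (r + sigma^2/2)*T) / (sigma*sqrt(T)) = -1.41170211
d2 = d1 - sigma*sqrt(T) = -1.49830465
exp(-rT) = 0.98363538
N(-d1) = 0.92098115; N(-d2) = 0.93297294
P = K * exp(-rT) * N(-d2) - S_0' * N(-d1) = 117.4600 * 0.98363538 * 0.93297294 - 101.85913827 * 0.92098115 = 13.9833


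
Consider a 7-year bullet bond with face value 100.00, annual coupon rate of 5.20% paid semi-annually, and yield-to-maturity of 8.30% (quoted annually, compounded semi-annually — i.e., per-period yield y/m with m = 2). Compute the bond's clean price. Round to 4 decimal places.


Answer: Price = 83.7881

Derivation:
Coupon per period c = face * coupon_rate / m = 2.600000
Periods per year m = 2; per-period yield y/m = 0.041500
Number of cashflows N = 14
Cashflows (t years, CF_t, discount factor 1/(1+y/m)^(m*t), PV):
  t = 0.5000: CF_t = 2.600000, DF = 0.960154, PV = 2.496399
  t = 1.0000: CF_t = 2.600000, DF = 0.921895, PV = 2.396927
  t = 1.5000: CF_t = 2.600000, DF = 0.885161, PV = 2.301418
  t = 2.0000: CF_t = 2.600000, DF = 0.849890, PV = 2.209715
  t = 2.5000: CF_t = 2.600000, DF = 0.816025, PV = 2.121666
  t = 3.0000: CF_t = 2.600000, DF = 0.783510, PV = 2.037125
  t = 3.5000: CF_t = 2.600000, DF = 0.752290, PV = 1.955953
  t = 4.0000: CF_t = 2.600000, DF = 0.722314, PV = 1.878015
  t = 4.5000: CF_t = 2.600000, DF = 0.693532, PV = 1.803183
  t = 5.0000: CF_t = 2.600000, DF = 0.665897, PV = 1.731333
  t = 5.5000: CF_t = 2.600000, DF = 0.639364, PV = 1.662346
  t = 6.0000: CF_t = 2.600000, DF = 0.613887, PV = 1.596107
  t = 6.5000: CF_t = 2.600000, DF = 0.589426, PV = 1.532508
  t = 7.0000: CF_t = 102.600000, DF = 0.565940, PV = 58.065413
Price P = sum_t PV_t = 83.788109


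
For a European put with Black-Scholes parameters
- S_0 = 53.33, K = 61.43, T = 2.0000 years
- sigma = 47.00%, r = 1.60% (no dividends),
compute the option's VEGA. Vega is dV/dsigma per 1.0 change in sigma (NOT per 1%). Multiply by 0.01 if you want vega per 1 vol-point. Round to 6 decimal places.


d1 = 0.1677508676; d2 = -0.4969295068
phi(d1) = 0.3933683967; exp(-qT) = 1.0000000000; exp(-rT) = 0.9685065821
Vega = S * exp(-qT) * phi(d1) * sqrt(T) = 53.3300 * 1.0000000000 * 0.3933683967 * 1.4142135624 = 29.667848

Answer: Vega = 29.667848


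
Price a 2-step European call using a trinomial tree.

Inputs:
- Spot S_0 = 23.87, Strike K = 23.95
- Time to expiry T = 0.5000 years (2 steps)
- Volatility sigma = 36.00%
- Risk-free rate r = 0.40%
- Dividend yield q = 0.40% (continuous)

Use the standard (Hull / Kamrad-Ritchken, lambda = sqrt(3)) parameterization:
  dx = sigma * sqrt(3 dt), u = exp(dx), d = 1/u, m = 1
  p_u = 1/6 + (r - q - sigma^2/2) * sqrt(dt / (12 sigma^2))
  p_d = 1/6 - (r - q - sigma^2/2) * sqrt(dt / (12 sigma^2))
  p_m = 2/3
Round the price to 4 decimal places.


Answer: Price = V(0,0) = 2.0263

Derivation:
dt = T/N = 0.250000; dx = sigma*sqrt(3*dt) = 0.311769
u = exp(dx) = 1.365839; d = 1/u = 0.732151
p_u = 0.140686, p_m = 0.666667, p_d = 0.192647
Discount per step: exp(-r*dt) = 0.999000
Stock lattice S(k, j) with j the centered position index:
  k=0: S(0,+0) = 23.8700
  k=1: S(1,-1) = 17.4764; S(1,+0) = 23.8700; S(1,+1) = 32.6026
  k=2: S(2,-2) = 12.7954; S(2,-1) = 17.4764; S(2,+0) = 23.8700; S(2,+1) = 32.6026; S(2,+2) = 44.5299
Terminal payoffs V(N, j) = max(S_T - K, 0):
  V(2,-2) = 0.000000; V(2,-1) = 0.000000; V(2,+0) = 0.000000; V(2,+1) = 8.652585; V(2,+2) = 20.579894
Backward induction: V(k, j) = exp(-r*dt) * [p_u * V(k+1, j+1) + p_m * V(k+1, j) + p_d * V(k+1, j-1)]
  V(1,-1) = exp(-r*dt) * [p_u*0.000000 + p_m*0.000000 + p_d*0.000000] = 0.000000
  V(1,+0) = exp(-r*dt) * [p_u*8.652585 + p_m*0.000000 + p_d*0.000000] = 1.216080
  V(1,+1) = exp(-r*dt) * [p_u*20.579894 + p_m*8.652585 + p_d*0.000000] = 8.655032
  V(0,+0) = exp(-r*dt) * [p_u*8.655032 + p_m*1.216080 + p_d*0.000000] = 2.026334


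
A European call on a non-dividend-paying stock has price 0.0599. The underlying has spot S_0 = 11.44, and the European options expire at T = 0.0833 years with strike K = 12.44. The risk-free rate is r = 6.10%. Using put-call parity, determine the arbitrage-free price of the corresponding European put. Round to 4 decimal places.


Put-call parity: C - P = S_0 * exp(-qT) - K * exp(-rT).
S_0 * exp(-qT) = 11.4400 * 1.00000000 = 11.44000000
K * exp(-rT) = 12.4400 * 0.99493159 = 12.37694895
P = C - S*exp(-qT) + K*exp(-rT)
P = 0.0599 - 11.44000000 + 12.37694895 = 0.9968

Answer: Put price = 0.9968


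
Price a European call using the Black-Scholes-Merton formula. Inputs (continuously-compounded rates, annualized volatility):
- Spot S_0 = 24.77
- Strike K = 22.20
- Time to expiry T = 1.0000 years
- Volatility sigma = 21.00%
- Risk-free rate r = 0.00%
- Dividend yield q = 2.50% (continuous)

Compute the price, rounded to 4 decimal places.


d1 = (ln(S/K) + (r - q + 0.5*sigma^2) * T) / (sigma * sqrt(T)) = 0.50757597
d2 = d1 - sigma * sqrt(T) = 0.29757597
exp(-rT) = 1.00000000; exp(-qT) = 0.97530991
C = S_0 * exp(-qT) * N(d1) - K * exp(-rT) * N(d2)
N(d1) = 0.69412463; N(d2) = 0.61698659
C = 24.7700 * 0.97530991 * 0.69412463 - 22.2000 * 1.00000000 * 0.61698659 = 3.0719

Answer: Price = 3.0719


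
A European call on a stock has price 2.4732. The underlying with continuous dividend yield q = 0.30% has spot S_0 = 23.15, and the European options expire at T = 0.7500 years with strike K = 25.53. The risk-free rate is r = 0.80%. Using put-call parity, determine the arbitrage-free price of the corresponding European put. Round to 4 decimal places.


Answer: Put price = 4.7525

Derivation:
Put-call parity: C - P = S_0 * exp(-qT) - K * exp(-rT).
S_0 * exp(-qT) = 23.1500 * 0.99775253 = 23.09797105
K * exp(-rT) = 25.5300 * 0.99401796 = 25.37727862
P = C - S*exp(-qT) + K*exp(-rT)
P = 2.4732 - 23.09797105 + 25.37727862 = 4.7525


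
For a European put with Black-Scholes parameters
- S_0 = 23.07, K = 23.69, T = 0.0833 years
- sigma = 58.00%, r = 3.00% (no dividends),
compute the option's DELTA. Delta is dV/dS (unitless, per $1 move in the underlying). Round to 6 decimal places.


Answer: Delta = -0.523841

Derivation:
d1 = -0.0597968954; d2 = -0.2271949838
phi(d1) = 0.3982296749; exp(-qT) = 1.0000000000; exp(-rT) = 0.9975041199
N(-d1) = 0.5238413009
Delta = -exp(-qT) * N(-d1) = -1.0000000000 * 0.5238413009 = -0.523841


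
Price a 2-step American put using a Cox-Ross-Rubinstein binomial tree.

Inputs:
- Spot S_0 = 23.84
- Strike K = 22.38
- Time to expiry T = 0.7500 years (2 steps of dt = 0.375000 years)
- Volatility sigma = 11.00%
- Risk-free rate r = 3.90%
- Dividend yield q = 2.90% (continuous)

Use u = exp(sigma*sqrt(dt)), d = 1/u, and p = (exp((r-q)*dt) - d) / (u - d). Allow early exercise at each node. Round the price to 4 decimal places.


Answer: Price = V(0,0) = 0.3587

Derivation:
dt = T/N = 0.375000
u = exp(sigma*sqrt(dt)) = 1.069682; d = 1/u = 0.934858
p = (exp((r-q)*dt) - d) / (u - d) = 0.511032
Discount per step: exp(-r*dt) = 0.985481
Stock lattice S(k, i) with i counting down-moves:
  k=0: S(0,0) = 23.8400
  k=1: S(1,0) = 25.5012; S(1,1) = 22.2870
  k=2: S(2,0) = 27.2782; S(2,1) = 23.8400; S(2,2) = 20.8352
Terminal payoffs V(N, i) = max(K - S_T, 0):
  V(2,0) = 0.000000; V(2,1) = 0.000000; V(2,2) = 1.544820
Backward induction: V(k, i) = exp(-r*dt) * [p * V(k+1, i) + (1-p) * V(k+1, i+1)]; then take max(V_cont, immediate exercise) for American.
  V(1,0) = exp(-r*dt) * [p*0.000000 + (1-p)*0.000000] = 0.000000; exercise = 0.000000; V(1,0) = max -> 0.000000
  V(1,1) = exp(-r*dt) * [p*0.000000 + (1-p)*1.544820] = 0.744400; exercise = 0.092993; V(1,1) = max -> 0.744400
  V(0,0) = exp(-r*dt) * [p*0.000000 + (1-p)*0.744400] = 0.358703; exercise = 0.000000; V(0,0) = max -> 0.358703


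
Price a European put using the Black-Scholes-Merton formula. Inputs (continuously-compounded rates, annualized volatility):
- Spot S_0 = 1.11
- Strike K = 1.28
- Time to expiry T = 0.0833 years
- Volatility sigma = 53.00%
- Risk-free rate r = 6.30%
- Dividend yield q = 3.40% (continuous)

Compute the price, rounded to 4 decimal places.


d1 = (ln(S/K) + (r - q + 0.5*sigma^2) * T) / (sigma * sqrt(T)) = -0.83929667
d2 = d1 - sigma * sqrt(T) = -0.99226389
exp(-rT) = 0.99476585; exp(-qT) = 0.99717181
P = K * exp(-rT) * N(-d2) - S_0 * exp(-qT) * N(-d1)
N(-d1) = 0.79934857; N(-d2) = 0.83946559
P = 1.2800 * 0.99476585 * 0.83946559 - 1.1100 * 0.99717181 * 0.79934857 = 0.1841

Answer: Price = 0.1841


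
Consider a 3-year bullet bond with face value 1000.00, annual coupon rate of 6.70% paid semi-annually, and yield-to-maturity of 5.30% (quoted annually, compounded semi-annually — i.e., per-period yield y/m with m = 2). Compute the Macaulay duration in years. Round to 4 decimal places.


Answer: Macaulay duration = 2.7722 years

Derivation:
Coupon per period c = face * coupon_rate / m = 33.500000
Periods per year m = 2; per-period yield y/m = 0.026500
Number of cashflows N = 6
Cashflows (t years, CF_t, discount factor 1/(1+y/m)^(m*t), PV):
  t = 0.5000: CF_t = 33.500000, DF = 0.974184, PV = 32.635168
  t = 1.0000: CF_t = 33.500000, DF = 0.949035, PV = 31.792662
  t = 1.5000: CF_t = 33.500000, DF = 0.924535, PV = 30.971907
  t = 2.0000: CF_t = 33.500000, DF = 0.900667, PV = 30.172340
  t = 2.5000: CF_t = 33.500000, DF = 0.877415, PV = 29.393414
  t = 3.0000: CF_t = 1033.500000, DF = 0.854764, PV = 883.398706
Price P = sum_t PV_t = 1038.364198
Macaulay numerator sum_t t * PV_t:
  t * PV_t at t = 0.5000: 16.317584
  t * PV_t at t = 1.0000: 31.792662
  t * PV_t at t = 1.5000: 46.457860
  t * PV_t at t = 2.0000: 60.344680
  t * PV_t at t = 2.5000: 73.483536
  t * PV_t at t = 3.0000: 2650.196118
Macaulay duration D = (sum_t t * PV_t) / P = 2878.592441 / 1038.364198 = 2.772238


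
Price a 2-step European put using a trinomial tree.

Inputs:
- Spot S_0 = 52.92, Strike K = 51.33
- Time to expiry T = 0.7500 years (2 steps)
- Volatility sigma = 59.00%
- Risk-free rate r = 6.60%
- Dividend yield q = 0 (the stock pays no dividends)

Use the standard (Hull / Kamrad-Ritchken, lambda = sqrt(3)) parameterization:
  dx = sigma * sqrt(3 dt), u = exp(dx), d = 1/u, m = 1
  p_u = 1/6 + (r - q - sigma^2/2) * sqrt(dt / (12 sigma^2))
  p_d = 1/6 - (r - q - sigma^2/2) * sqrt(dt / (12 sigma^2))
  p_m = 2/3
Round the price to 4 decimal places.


dt = T/N = 0.375000; dx = sigma*sqrt(3*dt) = 0.625790
u = exp(dx) = 1.869722; d = 1/u = 0.534839
p_u = 0.134293, p_m = 0.666667, p_d = 0.199041
Discount per step: exp(-r*dt) = 0.975554
Stock lattice S(k, j) with j the centered position index:
  k=0: S(0,+0) = 52.9200
  k=1: S(1,-1) = 28.3037; S(1,+0) = 52.9200; S(1,+1) = 98.9457
  k=2: S(2,-2) = 15.1379; S(2,-1) = 28.3037; S(2,+0) = 52.9200; S(2,+1) = 98.9457; S(2,+2) = 185.0008
Terminal payoffs V(N, j) = max(K - S_T, 0):
  V(2,-2) = 36.192088; V(2,-1) = 23.026320; V(2,+0) = 0.000000; V(2,+1) = 0.000000; V(2,+2) = 0.000000
Backward induction: V(k, j) = exp(-r*dt) * [p_u * V(k+1, j+1) + p_m * V(k+1, j) + p_d * V(k+1, j-1)]
  V(1,-1) = exp(-r*dt) * [p_u*0.000000 + p_m*23.026320 + p_d*36.192088] = 22.003206
  V(1,+0) = exp(-r*dt) * [p_u*0.000000 + p_m*0.000000 + p_d*23.026320] = 4.471135
  V(1,+1) = exp(-r*dt) * [p_u*0.000000 + p_m*0.000000 + p_d*0.000000] = 0.000000
  V(0,+0) = exp(-r*dt) * [p_u*0.000000 + p_m*4.471135 + p_d*22.003206] = 7.180361

Answer: Price = V(0,0) = 7.1804


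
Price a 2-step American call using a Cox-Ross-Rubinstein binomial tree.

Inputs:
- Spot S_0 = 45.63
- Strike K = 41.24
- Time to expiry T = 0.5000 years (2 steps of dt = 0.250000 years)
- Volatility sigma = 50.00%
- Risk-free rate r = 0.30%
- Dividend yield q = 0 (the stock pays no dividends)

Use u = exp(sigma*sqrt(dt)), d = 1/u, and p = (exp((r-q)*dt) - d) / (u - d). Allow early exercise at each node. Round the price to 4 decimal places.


dt = T/N = 0.250000
u = exp(sigma*sqrt(dt)) = 1.284025; d = 1/u = 0.778801
p = (exp((r-q)*dt) - d) / (u - d) = 0.439309
Discount per step: exp(-r*dt) = 0.999250
Stock lattice S(k, i) with i counting down-moves:
  k=0: S(0,0) = 45.6300
  k=1: S(1,0) = 58.5901; S(1,1) = 35.5367
  k=2: S(2,0) = 75.2312; S(2,1) = 45.6300; S(2,2) = 27.6760
Terminal payoffs V(N, i) = max(S_T - K, 0):
  V(2,0) = 33.991152; V(2,1) = 4.390000; V(2,2) = 0.000000
Backward induction: V(k, i) = exp(-r*dt) * [p * V(k+1, i) + (1-p) * V(k+1, i+1)]; then take max(V_cont, immediate exercise) for American.
  V(1,0) = exp(-r*dt) * [p*33.991152 + (1-p)*4.390000] = 17.380998; exercise = 17.350080; V(1,0) = max -> 17.380998
  V(1,1) = exp(-r*dt) * [p*4.390000 + (1-p)*0.000000] = 1.927119; exercise = 0.000000; V(1,1) = max -> 1.927119
  V(0,0) = exp(-r*dt) * [p*17.380998 + (1-p)*1.927119] = 8.709605; exercise = 4.390000; V(0,0) = max -> 8.709605

Answer: Price = V(0,0) = 8.7096


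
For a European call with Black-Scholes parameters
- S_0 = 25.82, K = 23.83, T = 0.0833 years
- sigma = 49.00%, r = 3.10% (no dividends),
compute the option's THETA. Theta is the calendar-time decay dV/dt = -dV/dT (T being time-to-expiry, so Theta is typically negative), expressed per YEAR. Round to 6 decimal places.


Answer: Theta = -7.564050

Derivation:
d1 = 0.6560946401; d2 = 0.5146721172
phi(d1) = 0.3216894559; exp(-qT) = 1.0000000000; exp(-rT) = 0.9974210313
Theta = -S*exp(-qT)*phi(d1)*sigma/(2*sqrt(T)) - r*K*exp(-rT)*N(d2) + q*S*exp(-qT)*N(d1)
N(d1) = 0.7441183836; N(d2) = 0.6966089196; sqrt(T) = 0.2886173938
Term 1 = -25.8200 * 1.0000000000 * 0.3216894559 * 0.4900 / (2 * 0.2886173938) = -7.0507716194
Term 2 = -0.0310 * 23.8300 * 0.9974210313 * 0.6966089196 = -0.5132787546
Term 3 = 0 (no dividend yield, q = 0)
Theta = -7.0507716194 + (-0.5132787546) + (0.0000000000) = -7.564050


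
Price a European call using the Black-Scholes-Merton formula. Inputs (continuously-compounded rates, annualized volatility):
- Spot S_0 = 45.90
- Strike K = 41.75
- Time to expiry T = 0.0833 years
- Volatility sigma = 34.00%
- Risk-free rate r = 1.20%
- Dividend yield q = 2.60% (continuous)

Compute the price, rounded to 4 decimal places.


Answer: Price = 4.4820

Derivation:
d1 = (ln(S/K) + (r - q + 0.5*sigma^2) * T) / (sigma * sqrt(T)) = 1.00289710
d2 = d1 - sigma * sqrt(T) = 0.90476718
exp(-rT) = 0.99900090; exp(-qT) = 0.99783654
C = S_0 * exp(-qT) * N(d1) - K * exp(-rT) * N(d2)
N(d1) = 0.84204474; N(d2) = 0.81720563
C = 45.9000 * 0.99783654 * 0.84204474 - 41.7500 * 0.99900090 * 0.81720563 = 4.4820


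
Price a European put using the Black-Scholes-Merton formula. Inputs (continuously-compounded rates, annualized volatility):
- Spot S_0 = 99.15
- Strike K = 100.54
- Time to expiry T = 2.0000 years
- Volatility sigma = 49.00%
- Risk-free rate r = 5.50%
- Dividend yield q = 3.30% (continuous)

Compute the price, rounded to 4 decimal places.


d1 = (ln(S/K) + (r - q + 0.5*sigma^2) * T) / (sigma * sqrt(T)) = 0.38988742
d2 = d1 - sigma * sqrt(T) = -0.30307723
exp(-rT) = 0.89583414; exp(-qT) = 0.93613086
P = K * exp(-rT) * N(-d2) - S_0 * exp(-qT) * N(-d1)
N(-d1) = 0.34830990; N(-d2) = 0.61908450
P = 100.5400 * 0.89583414 * 0.61908450 - 99.1500 * 0.93613086 * 0.34830990 = 23.4300

Answer: Price = 23.4300


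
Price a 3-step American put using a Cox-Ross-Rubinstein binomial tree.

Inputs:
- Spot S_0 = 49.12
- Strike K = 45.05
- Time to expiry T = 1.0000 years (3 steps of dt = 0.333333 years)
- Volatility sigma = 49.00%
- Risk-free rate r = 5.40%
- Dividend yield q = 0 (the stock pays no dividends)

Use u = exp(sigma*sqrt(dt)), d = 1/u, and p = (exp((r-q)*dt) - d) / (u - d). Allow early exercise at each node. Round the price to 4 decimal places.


Answer: Price = V(0,0) = 6.8375

Derivation:
dt = T/N = 0.333333
u = exp(sigma*sqrt(dt)) = 1.326975; d = 1/u = 0.753594
p = (exp((r-q)*dt) - d) / (u - d) = 0.461420
Discount per step: exp(-r*dt) = 0.982161
Stock lattice S(k, i) with i counting down-moves:
  k=0: S(0,0) = 49.1200
  k=1: S(1,0) = 65.1810; S(1,1) = 37.0165
  k=2: S(2,0) = 86.4935; S(2,1) = 49.1200; S(2,2) = 27.8954
  k=3: S(3,0) = 114.7747; S(3,1) = 65.1810; S(3,2) = 37.0165; S(3,3) = 21.0218
Terminal payoffs V(N, i) = max(K - S_T, 0):
  V(3,0) = 0.000000; V(3,1) = 0.000000; V(3,2) = 8.033467; V(3,3) = 24.028171
Backward induction: V(k, i) = exp(-r*dt) * [p * V(k+1, i) + (1-p) * V(k+1, i+1)]; then take max(V_cont, immediate exercise) for American.
  V(2,0) = exp(-r*dt) * [p*0.000000 + (1-p)*0.000000] = 0.000000; exercise = 0.000000; V(2,0) = max -> 0.000000
  V(2,1) = exp(-r*dt) * [p*0.000000 + (1-p)*8.033467] = 4.249485; exercise = 0.000000; V(2,1) = max -> 4.249485
  V(2,2) = exp(-r*dt) * [p*8.033467 + (1-p)*24.028171] = 16.350920; exercise = 17.154566; V(2,2) = max -> 17.154566
  V(1,0) = exp(-r*dt) * [p*0.000000 + (1-p)*4.249485] = 2.247862; exercise = 0.000000; V(1,0) = max -> 2.247862
  V(1,1) = exp(-r*dt) * [p*4.249485 + (1-p)*17.154566] = 11.000115; exercise = 8.033467; V(1,1) = max -> 11.000115
  V(0,0) = exp(-r*dt) * [p*2.247862 + (1-p)*11.000115] = 6.837465; exercise = 0.000000; V(0,0) = max -> 6.837465


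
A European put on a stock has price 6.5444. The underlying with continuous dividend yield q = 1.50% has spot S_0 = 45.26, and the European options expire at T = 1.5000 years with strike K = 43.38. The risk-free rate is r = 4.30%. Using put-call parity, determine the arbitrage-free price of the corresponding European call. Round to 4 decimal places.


Put-call parity: C - P = S_0 * exp(-qT) - K * exp(-rT).
S_0 * exp(-qT) = 45.2600 * 0.97775124 = 44.25302100
K * exp(-rT) = 43.3800 * 0.93753611 = 40.67031664
C = P + S*exp(-qT) - K*exp(-rT)
C = 6.5444 + 44.25302100 - 40.67031664 = 10.1271

Answer: Call price = 10.1271


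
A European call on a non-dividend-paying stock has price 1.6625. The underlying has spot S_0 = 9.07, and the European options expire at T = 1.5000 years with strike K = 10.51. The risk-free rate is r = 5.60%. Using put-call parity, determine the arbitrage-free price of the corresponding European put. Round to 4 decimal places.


Answer: Put price = 2.2557

Derivation:
Put-call parity: C - P = S_0 * exp(-qT) - K * exp(-rT).
S_0 * exp(-qT) = 9.0700 * 1.00000000 = 9.07000000
K * exp(-rT) = 10.5100 * 0.91943126 = 9.66322250
P = C - S*exp(-qT) + K*exp(-rT)
P = 1.6625 - 9.07000000 + 9.66322250 = 2.2557


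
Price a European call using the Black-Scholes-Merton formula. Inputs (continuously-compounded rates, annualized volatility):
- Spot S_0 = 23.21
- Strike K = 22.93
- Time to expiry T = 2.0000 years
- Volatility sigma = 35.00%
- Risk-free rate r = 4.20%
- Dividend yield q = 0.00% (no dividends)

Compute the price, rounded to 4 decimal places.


d1 = (ln(S/K) + (r - q + 0.5*sigma^2) * T) / (sigma * sqrt(T)) = 0.44171369
d2 = d1 - sigma * sqrt(T) = -0.05326105
exp(-rT) = 0.91943126; exp(-qT) = 1.00000000
C = S_0 * exp(-qT) * N(d1) - K * exp(-rT) * N(d2)
N(d1) = 0.67065180; N(d2) = 0.47876196
C = 23.2100 * 1.00000000 * 0.67065180 - 22.9300 * 0.91943126 * 0.47876196 = 5.4723

Answer: Price = 5.4723


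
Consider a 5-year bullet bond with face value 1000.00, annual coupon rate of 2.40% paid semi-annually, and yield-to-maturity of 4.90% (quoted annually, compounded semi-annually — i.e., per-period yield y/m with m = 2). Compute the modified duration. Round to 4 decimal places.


Coupon per period c = face * coupon_rate / m = 12.000000
Periods per year m = 2; per-period yield y/m = 0.024500
Number of cashflows N = 10
Cashflows (t years, CF_t, discount factor 1/(1+y/m)^(m*t), PV):
  t = 0.5000: CF_t = 12.000000, DF = 0.976086, PV = 11.713031
  t = 1.0000: CF_t = 12.000000, DF = 0.952744, PV = 11.432924
  t = 1.5000: CF_t = 12.000000, DF = 0.929960, PV = 11.159516
  t = 2.0000: CF_t = 12.000000, DF = 0.907721, PV = 10.892646
  t = 2.5000: CF_t = 12.000000, DF = 0.886013, PV = 10.632158
  t = 3.0000: CF_t = 12.000000, DF = 0.864825, PV = 10.377900
  t = 3.5000: CF_t = 12.000000, DF = 0.844143, PV = 10.129722
  t = 4.0000: CF_t = 12.000000, DF = 0.823957, PV = 9.887478
  t = 4.5000: CF_t = 12.000000, DF = 0.804252, PV = 9.651028
  t = 5.0000: CF_t = 1012.000000, DF = 0.785019, PV = 794.439602
Price P = sum_t PV_t = 890.316005
First compute Macaulay numerator sum_t t * PV_t:
  t * PV_t at t = 0.5000: 5.856515
  t * PV_t at t = 1.0000: 11.432924
  t * PV_t at t = 1.5000: 16.739274
  t * PV_t at t = 2.0000: 21.785292
  t * PV_t at t = 2.5000: 26.580396
  t * PV_t at t = 3.0000: 31.133699
  t * PV_t at t = 3.5000: 35.454025
  t * PV_t at t = 4.0000: 39.549913
  t * PV_t at t = 4.5000: 43.429627
  t * PV_t at t = 5.0000: 3972.198010
Macaulay duration D = 4204.159675 / 890.316005 = 4.722098
Modified duration = D / (1 + y/m) = 4.722098 / (1 + 0.024500) = 4.609174

Answer: Modified duration = 4.6092


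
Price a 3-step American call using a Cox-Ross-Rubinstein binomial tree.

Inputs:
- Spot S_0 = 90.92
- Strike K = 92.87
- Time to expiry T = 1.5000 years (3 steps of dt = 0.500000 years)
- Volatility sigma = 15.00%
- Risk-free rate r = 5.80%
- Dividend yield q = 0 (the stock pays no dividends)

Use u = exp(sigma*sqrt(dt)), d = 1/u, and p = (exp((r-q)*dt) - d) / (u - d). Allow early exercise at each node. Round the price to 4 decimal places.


dt = T/N = 0.500000
u = exp(sigma*sqrt(dt)) = 1.111895; d = 1/u = 0.899365
p = (exp((r-q)*dt) - d) / (u - d) = 0.611957
Discount per step: exp(-r*dt) = 0.971416
Stock lattice S(k, i) with i counting down-moves:
  k=0: S(0,0) = 90.9200
  k=1: S(1,0) = 101.0935; S(1,1) = 81.7703
  k=2: S(2,0) = 112.4054; S(2,1) = 90.9200; S(2,2) = 73.5414
  k=3: S(3,0) = 124.9830; S(3,1) = 101.0935; S(3,2) = 81.7703; S(3,3) = 66.1405
Terminal payoffs V(N, i) = max(S_T - K, 0):
  V(3,0) = 32.113040; V(3,1) = 8.223519; V(3,2) = 0.000000; V(3,3) = 0.000000
Backward induction: V(k, i) = exp(-r*dt) * [p * V(k+1, i) + (1-p) * V(k+1, i+1)]; then take max(V_cont, immediate exercise) for American.
  V(2,0) = exp(-r*dt) * [p*32.113040 + (1-p)*8.223519] = 22.189959; exercise = 19.535406; V(2,0) = max -> 22.189959
  V(2,1) = exp(-r*dt) * [p*8.223519 + (1-p)*0.000000] = 4.888599; exercise = 0.000000; V(2,1) = max -> 4.888599
  V(2,2) = exp(-r*dt) * [p*0.000000 + (1-p)*0.000000] = 0.000000; exercise = 0.000000; V(2,2) = max -> 0.000000
  V(1,0) = exp(-r*dt) * [p*22.189959 + (1-p)*4.888599] = 15.033928; exercise = 8.223519; V(1,0) = max -> 15.033928
  V(1,1) = exp(-r*dt) * [p*4.888599 + (1-p)*0.000000] = 2.906103; exercise = 0.000000; V(1,1) = max -> 2.906103
  V(0,0) = exp(-r*dt) * [p*15.033928 + (1-p)*2.906103] = 10.032611; exercise = 0.000000; V(0,0) = max -> 10.032611

Answer: Price = V(0,0) = 10.0326
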